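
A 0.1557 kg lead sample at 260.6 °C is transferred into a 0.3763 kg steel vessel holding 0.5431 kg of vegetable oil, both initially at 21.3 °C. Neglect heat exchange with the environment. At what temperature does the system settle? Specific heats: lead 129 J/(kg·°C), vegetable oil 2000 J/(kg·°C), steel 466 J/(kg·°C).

T_f ≈ 25.1 °C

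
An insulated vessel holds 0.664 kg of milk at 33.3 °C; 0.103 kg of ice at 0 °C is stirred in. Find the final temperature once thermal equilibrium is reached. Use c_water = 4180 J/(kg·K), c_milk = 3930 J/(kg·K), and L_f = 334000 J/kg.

T_f ≈ 17.3 °C

Let T be the final temperature. ΣQ_i = 0:
latent heat to melt: 0.103·334000 = 34402
  warm the meltwater: 430.54 T
  milk: 2609.5(T − 33.3)
3040.1 T = 86897 − 34402 = 52495
T ≈ 17.27 °C. Since T > 0 °C, the all-ice-melts assumption holds.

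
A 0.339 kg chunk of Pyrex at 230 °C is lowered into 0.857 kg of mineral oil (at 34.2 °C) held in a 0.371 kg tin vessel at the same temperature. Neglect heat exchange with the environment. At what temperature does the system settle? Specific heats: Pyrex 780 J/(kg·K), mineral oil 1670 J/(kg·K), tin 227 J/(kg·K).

T_f ≈ 63.3 °C

Heat gained plus heat lost sum to zero:
0.339*780*(T − 230) + 0.857*1670*(T − 34.2) + 0.371*227*(T − 34.2) = 0
264.42(T − 230) + 1431.2(T − 34.2) + 84.22(T − 34.2) = 0
1779.8 T = 112644
T ≈ 63.29 °C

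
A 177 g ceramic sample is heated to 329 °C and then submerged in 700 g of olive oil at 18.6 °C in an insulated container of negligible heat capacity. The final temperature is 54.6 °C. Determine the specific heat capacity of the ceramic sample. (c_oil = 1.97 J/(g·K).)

c ≈ 1.02 J/(g·K)

Heat lost by the ceramic sample = heat gained by the oil:
177×c×(329 − 54.6) = 700×1.97×(54.6 − 18.6)
48569 c = 49644  ⇒  c ≈ 1.022 J/(g·K)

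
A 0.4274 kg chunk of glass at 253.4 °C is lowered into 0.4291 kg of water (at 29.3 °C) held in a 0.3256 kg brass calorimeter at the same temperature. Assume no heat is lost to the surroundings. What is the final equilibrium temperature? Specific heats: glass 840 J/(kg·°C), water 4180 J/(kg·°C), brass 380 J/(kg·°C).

T_f ≈ 64.6 °C

Setting the total heat transfer to zero:
0.4274*840*(T − 253.4) + 0.4291*4180*(T − 29.3) + 0.3256*380*(T − 29.3) = 0
(359.02 + 1793.6 + 123.73) T = 359.02*253.4 + 1793.6*29.3 + 123.73*29.3
T = 147153 / 2276.4 = 64.6 °C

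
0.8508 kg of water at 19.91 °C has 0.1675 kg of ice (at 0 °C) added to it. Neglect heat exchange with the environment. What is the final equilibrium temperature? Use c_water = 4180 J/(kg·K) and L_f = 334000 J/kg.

Taking heat into each body as positive, Σ m c ΔT = 0:
latent heat to melt: 0.1675·334000 = 55945; meltwater 0→T: 0.1675·4180·T = 700.15 T; water: 3556.3(T − 19.91)
4256.5 T = 70807 − 55945 = 14862
T ≈ 3.49 °C. Since T > 0 °C, the all-ice-melts assumption holds.

T_f ≈ 3.5 °C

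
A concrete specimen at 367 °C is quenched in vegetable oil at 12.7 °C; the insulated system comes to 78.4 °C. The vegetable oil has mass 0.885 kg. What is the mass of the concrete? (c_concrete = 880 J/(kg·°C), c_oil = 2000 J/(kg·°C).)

m ≈ 0.458 kg

Setting the total heat transfer to zero:
m×880×(78.4 − 367) + 0.885×2000×(78.4 − 12.7) = 0
-253968 m = -116289
m = -116289/-253968 ≈ 0.4579 kg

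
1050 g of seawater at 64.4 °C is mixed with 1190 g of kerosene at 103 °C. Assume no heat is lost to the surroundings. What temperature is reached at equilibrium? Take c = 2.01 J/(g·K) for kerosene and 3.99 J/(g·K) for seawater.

Setting the total heat transfer to zero:
1190·2.01·(T − 103) + 1050·3.99·(T − 64.4) = 0
2391.9(T − 103) + 4189.5(T − 64.4) = 0
6581.4 T = 516170
T ≈ 78.43 °C

T_f ≈ 78.4 °C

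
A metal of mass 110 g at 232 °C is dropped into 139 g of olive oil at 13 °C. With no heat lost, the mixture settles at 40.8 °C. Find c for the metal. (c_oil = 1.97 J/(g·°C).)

c ≈ 0.362 J/(g·°C)

Heat gained plus heat lost sum to zero:
110·c·(40.8 − 232) + 139·1.97·(40.8 − 13) = 0
-21032 c = -7612.5
c = -7612.5/-21032 ≈ 0.3619 J/(g·°C)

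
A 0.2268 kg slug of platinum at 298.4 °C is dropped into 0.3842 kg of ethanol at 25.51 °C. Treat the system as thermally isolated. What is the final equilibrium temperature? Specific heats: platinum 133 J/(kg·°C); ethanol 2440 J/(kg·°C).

|Q_platinum| = |Q_ethanol|:
0.2268×133×(298.4 − T) = 0.3842×2440×(T − 25.51)
30.16(298.4 − T) = 937.45(T − 25.51)
967.61 T = 32915  ⇒  T ≈ 34.02 °C

T_f ≈ 34.0 °C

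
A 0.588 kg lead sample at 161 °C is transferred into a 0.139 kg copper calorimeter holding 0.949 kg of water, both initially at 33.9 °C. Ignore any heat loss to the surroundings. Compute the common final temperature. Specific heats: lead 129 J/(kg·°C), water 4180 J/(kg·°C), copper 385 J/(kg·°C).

T_f ≈ 36.3 °C

Conservation of energy gives ΣQ = 0:
0.588*129*(T − 161) + 0.949*4180*(T − 33.9) + 0.139*385*(T − 33.9) = 0
75.85(T − 161) + 3966.8(T − 33.9) + 53.52(T − 33.9) = 0
4096.2 T = 148502
T = 148502 / 4096.2 = 36.3 °C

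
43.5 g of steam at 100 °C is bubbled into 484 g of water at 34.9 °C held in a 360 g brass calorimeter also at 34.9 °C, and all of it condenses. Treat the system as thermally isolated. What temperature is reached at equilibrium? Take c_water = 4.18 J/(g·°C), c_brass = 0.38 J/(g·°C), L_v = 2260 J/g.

Taking heat into each body as positive, Σ m c ΔT = 0:
condense steam: −43.5·2260 = −98310
  condensed water 100 °C→T: 181.83(T − 100)
  original water: 2023.1(T − 34.9)
  brass cup: 360·0.38·(T − 34.9) = 136.8(T − 34.9)
2341.8 T = 98310 + 18183 + 75381 = 191874
T ≈ 81.94 °C (< 100 °C, so full condensation is consistent).

T_f ≈ 81.9 °C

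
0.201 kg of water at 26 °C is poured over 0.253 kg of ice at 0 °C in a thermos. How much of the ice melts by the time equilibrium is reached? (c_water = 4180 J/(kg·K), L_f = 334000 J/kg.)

m_melted ≈ 0.0654 kg

Cooling the water to 0 °C releases 0.201×4180×26 = 21845 J.
Melting all 0.253 kg of ice would need 0.253×334000 = 84502 J.
21845 J < 84502 J, so only part of the ice melts and the system sits at 0 °C.
m_melt = 21845 / L_f = 0.0654 kg.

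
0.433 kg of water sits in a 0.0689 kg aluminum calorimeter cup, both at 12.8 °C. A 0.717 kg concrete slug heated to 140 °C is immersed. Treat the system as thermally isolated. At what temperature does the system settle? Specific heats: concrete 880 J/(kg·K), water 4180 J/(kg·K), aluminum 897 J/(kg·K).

T_f ≈ 44.9 °C

Setting the total heat transfer to zero:
0.717·880·(T − 140) + 0.433·4180·(T − 12.8) + 0.0689·897·(T − 12.8) = 0
(630.96 + 1809.9 + 61.8) T = 630.96·140 + 1809.9·12.8 + 61.8·12.8
T = 112293/2502.7 ≈ 44.87 °C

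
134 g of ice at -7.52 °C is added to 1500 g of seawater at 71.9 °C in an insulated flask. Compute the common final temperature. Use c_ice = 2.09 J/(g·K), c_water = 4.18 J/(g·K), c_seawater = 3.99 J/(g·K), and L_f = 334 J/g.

T_f ≈ 58.6 °C

Energy conservation, ΣQ = 0:
warm ice to 0 °C: 134×2.09×(0 − (-7.52)) = 2106.1
  latent heat to melt: 134×334 = 44756
  warm the meltwater: 560.12 T
  seawater cools: 1500×3.99×(T − 71.9) = 5985(T − 71.9)
6545.1 T = 430322 − 46862 = 383459
T ≈ 58.59 °C — above 0 °C, consistent with complete melting.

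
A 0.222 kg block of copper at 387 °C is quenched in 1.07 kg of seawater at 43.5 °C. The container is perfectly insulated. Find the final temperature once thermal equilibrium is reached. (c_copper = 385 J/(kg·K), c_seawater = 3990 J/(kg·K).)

T_f ≈ 50.2 °C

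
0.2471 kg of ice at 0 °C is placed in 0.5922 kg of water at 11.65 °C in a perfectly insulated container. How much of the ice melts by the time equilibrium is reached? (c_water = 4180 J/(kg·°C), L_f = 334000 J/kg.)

m_melted ≈ 0.0863 kg

Cooling the water to 0 °C releases 0.5922·4180·11.65 = 28838 J.
To melt every bit of ice: 0.2471·334000 = 82531 J.
28838 J < 82531 J, so only part of the ice melts and the system sits at 0 °C.
m_melt = 28838 / L_f = 0.08634 kg.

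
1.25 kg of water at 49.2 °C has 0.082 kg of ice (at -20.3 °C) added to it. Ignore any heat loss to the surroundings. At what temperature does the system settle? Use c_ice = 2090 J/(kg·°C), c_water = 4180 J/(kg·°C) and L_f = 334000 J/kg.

Sum of m c ΔT and latent-heat terms is zero:
ice -20.3→0 °C: 0.082·2090·20.3 = 3479
  latent heat to melt: 0.082·334000 = 27388
  warm the meltwater: 342.76 T
  water: 5225(T − 49.2)
5567.8 T = 257070 − 30867 = 226203
T ≈ 40.63 °C. Since T > 0 °C, the all-ice-melts assumption holds.

T_f ≈ 40.6 °C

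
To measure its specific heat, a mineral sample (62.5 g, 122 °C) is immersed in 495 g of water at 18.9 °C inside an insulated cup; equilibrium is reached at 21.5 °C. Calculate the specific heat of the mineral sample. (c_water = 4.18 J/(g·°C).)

Let T be the final temperature. ΣQ_i = 0:
62.5·c·(21.5 − 122) + 495·4.18·(21.5 − 18.9) = 0
-6281.2 c = -5379.7
c = -5379.7/-6281.2 ≈ 0.8565 J/(g·°C)

c ≈ 0.856 J/(g·°C)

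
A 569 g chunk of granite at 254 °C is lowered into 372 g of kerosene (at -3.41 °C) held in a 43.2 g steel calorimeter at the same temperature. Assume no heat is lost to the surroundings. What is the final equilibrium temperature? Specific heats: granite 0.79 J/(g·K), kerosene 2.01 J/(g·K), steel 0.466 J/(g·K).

T_f ≈ 91.6 °C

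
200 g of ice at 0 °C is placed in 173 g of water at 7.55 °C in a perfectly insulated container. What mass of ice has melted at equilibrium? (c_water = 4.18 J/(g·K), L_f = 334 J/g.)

m_melted ≈ 16.3 g

Water can give up m c ΔT = 173·4.18·7.55 = 5459.7 J before reaching 0 °C.
To melt every bit of ice: 200·334 = 66800 J.
5459.7 J < 66800 J, so only part of the ice melts and the system sits at 0 °C.
m_melt = 5459.7 / L_f = 16.35 g.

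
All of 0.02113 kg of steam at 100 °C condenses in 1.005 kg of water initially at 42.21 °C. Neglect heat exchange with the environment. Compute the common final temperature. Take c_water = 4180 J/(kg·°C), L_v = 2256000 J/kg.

T_f ≈ 54.5 °C

Net heat exchanged in the isolated system is zero:
steam→water at 100 °C releases m L_v = 0.02113×2256000 = 47669
  condensed water 100 °C→T: 88.32(T − 100)
  original water: 4200.9(T − 42.21)
4289.2 T = 47669 + 8832.3 + 177320 = 233822
T ≈ 54.51 °C — below 100 °C, confirming all the steam condensed.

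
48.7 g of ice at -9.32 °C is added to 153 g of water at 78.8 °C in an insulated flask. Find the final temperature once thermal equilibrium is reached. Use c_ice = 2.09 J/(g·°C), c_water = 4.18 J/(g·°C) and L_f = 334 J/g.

T_f ≈ 39.4 °C

Setting the total heat transfer to zero:
ice -9.32→0 °C: 48.7×2.09×9.32 = 948.62; latent heat to melt: 48.7×334 = 16266; meltwater 0→T: 48.7×4.18×T = 203.57 T; water: 639.54(T − 78.8)
843.11 T = 50396 − 17214 = 33181
T ≈ 39.36 °C — above 0 °C, consistent with complete melting.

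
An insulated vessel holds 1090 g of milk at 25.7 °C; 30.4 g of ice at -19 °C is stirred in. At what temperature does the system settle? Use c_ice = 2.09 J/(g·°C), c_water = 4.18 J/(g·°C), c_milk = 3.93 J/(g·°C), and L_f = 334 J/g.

Setting the total heat transfer to zero:
warm ice to 0 °C: 30.4×2.09×(0 − (-19)) = 1207.2
  melt ice: 30.4×334 = 10154
  warm the meltwater: 127.07 T
  milk cools: 1090×3.93×(T − 25.7) = 4283.7(T − 25.7)
4410.8 T = 110091 − 11361 = 98730
T ≈ 22.38 °C (positive, so assuming full melt was valid).

T_f ≈ 22.4 °C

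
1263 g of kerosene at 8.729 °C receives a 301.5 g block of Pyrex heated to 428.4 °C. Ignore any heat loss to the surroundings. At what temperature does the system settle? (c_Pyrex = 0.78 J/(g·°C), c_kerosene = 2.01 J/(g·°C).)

Conservation of energy gives ΣQ = 0:
301.5×0.78×(T − 428.4) + 1263×2.01×(T − 8.729) = 0
235.17(T − 428.4) + 2538.6(T − 8.729) = 0
(235.17 + 2538.6) T = 235.17×428.4 + 2538.6×8.729
T = 122907 / 2773.8 = 44.3 °C

T_f ≈ 44.3 °C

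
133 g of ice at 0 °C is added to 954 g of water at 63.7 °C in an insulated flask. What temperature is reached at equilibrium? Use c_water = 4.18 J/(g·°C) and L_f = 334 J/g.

T_f ≈ 46.1 °C

Sum of m c ΔT and latent-heat terms is zero:
melt ice: 133·334 = 44422
  warm the meltwater: 555.94 T
  water cools: 954·4.18·(T − 63.7) = 3987.7(T − 63.7)
4543.7 T = 254018 − 44422 = 209596
T ≈ 46.13 °C — above 0 °C, consistent with complete melting.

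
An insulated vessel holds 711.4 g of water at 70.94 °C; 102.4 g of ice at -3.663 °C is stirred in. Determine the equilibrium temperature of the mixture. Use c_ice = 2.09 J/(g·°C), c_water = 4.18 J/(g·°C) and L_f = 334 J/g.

T_f ≈ 51.7 °C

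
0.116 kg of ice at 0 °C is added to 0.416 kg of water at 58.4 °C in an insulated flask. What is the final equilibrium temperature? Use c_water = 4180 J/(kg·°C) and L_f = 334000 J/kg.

Setting the total heat transfer to zero:
latent heat to melt: 0.116·334000 = 38744; meltwater 0→T: 0.116·4180·T = 484.88 T; water: 1738.9(T − 58.4)
2223.8 T = 101551 − 38744 = 62807
T ≈ 28.24 °C. Since T > 0 °C, the all-ice-melts assumption holds.

T_f ≈ 28.2 °C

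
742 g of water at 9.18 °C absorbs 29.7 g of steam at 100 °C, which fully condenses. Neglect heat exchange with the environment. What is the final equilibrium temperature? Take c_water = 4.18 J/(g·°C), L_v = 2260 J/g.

Setting the total heat transfer to zero:
steam→water at 100 °C releases m L_v = 29.7×2260 = 67122
  condensed water 100 °C→T: 124.15(T − 100)
  water warms: 742×4.18×(T − 9.18) = 3101.6(T − 9.18)
3225.7 T = 67122 + 12415 + 28472 = 108009
T ≈ 33.48 °C, under the boiling point, so the assumption holds.

T_f ≈ 33.5 °C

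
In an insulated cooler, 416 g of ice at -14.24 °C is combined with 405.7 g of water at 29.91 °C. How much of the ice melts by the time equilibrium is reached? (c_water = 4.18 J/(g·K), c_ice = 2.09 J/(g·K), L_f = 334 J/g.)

Water can give up m c ΔT = 405.7·4.18·29.91 = 50722 J before reaching 0 °C.
Warming the ice to 0 °C takes 416·2.09·14.24 = 12381 J, leaving 38341 J for melting.
To melt every bit of ice: 416·334 = 138944 J.
Since 38341 < 138944 J, not all the ice melts; equilibrium is at 0 °C.
m_melted·334 = 38341  ⇒  m_melted ≈ 114.8 g.

m_melted ≈ 115 g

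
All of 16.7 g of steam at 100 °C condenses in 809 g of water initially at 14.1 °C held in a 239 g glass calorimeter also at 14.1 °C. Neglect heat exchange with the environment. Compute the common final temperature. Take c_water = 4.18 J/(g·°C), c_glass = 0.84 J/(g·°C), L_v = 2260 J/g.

T_f ≈ 26.1 °C

Heat gained plus heat lost sum to zero:
condense steam: −16.7·2260 = −37742
  condensed water 100 °C→T: 69.81(T − 100)
  original water: 3381.6(T − 14.1)
  glass cup: 239·0.84·(T − 14.1) = 200.76(T − 14.1)
3652.2 T = 37742 + 6980.6 + 50512 = 95234
T ≈ 26.08 °C — below 100 °C, confirming all the steam condensed.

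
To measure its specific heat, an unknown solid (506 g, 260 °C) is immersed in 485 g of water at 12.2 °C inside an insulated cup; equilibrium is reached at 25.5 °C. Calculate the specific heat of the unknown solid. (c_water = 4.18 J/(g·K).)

c ≈ 0.227 J/(g·K)

Heat lost by the unknown solid = heat gained by the water:
506×c×(260 − 25.5) = 485×4.18×(25.5 − 12.2)
118657 c = 26963  ⇒  c ≈ 0.2272 J/(g·K)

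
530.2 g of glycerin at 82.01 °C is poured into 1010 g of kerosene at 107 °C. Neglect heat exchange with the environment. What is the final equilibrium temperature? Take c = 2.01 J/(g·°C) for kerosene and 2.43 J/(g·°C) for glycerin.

T_f ≈ 97.3 °C

T_f = Σ m_i c_i T_i / Σ m_i c_i:
T_f = (2030.1×107 + 1288.4×82.01) / (2030.1 + 1288.4)
    = 322881 / 3318.5 ≈ 97.30 °C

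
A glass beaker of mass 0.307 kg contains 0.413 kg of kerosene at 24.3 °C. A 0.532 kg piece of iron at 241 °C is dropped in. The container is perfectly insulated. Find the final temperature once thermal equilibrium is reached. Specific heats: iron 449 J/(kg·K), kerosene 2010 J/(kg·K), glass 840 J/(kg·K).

T_f ≈ 63.3 °C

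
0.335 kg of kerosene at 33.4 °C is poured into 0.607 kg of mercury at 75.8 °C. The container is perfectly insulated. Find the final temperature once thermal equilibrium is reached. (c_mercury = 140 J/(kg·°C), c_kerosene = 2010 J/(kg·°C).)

Net heat exchanged in the isolated system is zero:
0.607*140*(T − 75.8) + 0.335*2010*(T − 33.4) = 0
84.98(T − 75.8) + 673.35(T − 33.4) = 0
758.33 T = 28931
T ≈ 38.15 °C

T_f ≈ 38.2 °C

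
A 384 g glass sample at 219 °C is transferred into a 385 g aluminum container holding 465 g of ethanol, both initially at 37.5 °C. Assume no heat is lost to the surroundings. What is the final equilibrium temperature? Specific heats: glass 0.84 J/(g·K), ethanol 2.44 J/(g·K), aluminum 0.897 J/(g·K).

T_f ≈ 70.0 °C

With ΣQ=0 the equilibrium temperature is the m·c-weighted mean:
T_f = (322.56·219 + 1134.6·37.5 + 345.35·37.5) / (322.56 + 1134.6 + 345.35)
    = 126139 / 1802.5 ≈ 69.98 °C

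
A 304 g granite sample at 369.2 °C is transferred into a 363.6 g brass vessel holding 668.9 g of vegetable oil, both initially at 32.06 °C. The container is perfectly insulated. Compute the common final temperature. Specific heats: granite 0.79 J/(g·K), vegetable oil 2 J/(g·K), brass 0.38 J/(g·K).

Energy conservation, ΣQ = 0:
304×0.79×(T − 369.2) + 668.9×2×(T − 32.06) + 363.6×0.38×(T − 32.06) = 0
1716.1 T = 135987
T = 135987/1716.1 ≈ 79.24 °C

T_f ≈ 79.2 °C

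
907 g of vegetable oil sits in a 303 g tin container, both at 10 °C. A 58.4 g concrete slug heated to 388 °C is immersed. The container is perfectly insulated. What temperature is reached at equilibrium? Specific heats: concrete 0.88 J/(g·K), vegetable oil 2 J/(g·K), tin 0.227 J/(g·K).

T_f ≈ 20.0 °C

With ΣQ=0 the equilibrium temperature is the m·c-weighted mean:
T_f = (51.39·388 + 1814·10 + 68.78·10) / (51.39 + 1814 + 68.78)
    = 38768 / 1934.2 ≈ 20.04 °C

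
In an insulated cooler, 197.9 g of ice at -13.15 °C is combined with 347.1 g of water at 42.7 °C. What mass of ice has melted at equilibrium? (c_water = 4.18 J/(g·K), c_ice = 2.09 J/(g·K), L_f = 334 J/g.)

Cooling the water to 0 °C releases 347.1·4.18·42.7 = 61952 J.
Of that, 197.9·2.09·13.15 = 5439 J goes to bring the ice to 0 °C, leaving 56514 J.
To melt every bit of ice: 197.9·334 = 66099 J.
That's not enough to melt it all — equilibrium is at 0 °C with ice remaining.
m_melted·334 = 56514  ⇒  m_melted ≈ 169.2 g.

m_melted ≈ 169 g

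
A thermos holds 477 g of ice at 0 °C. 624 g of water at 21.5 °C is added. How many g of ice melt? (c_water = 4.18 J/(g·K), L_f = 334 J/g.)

m_melted ≈ 168 g

Water can give up m c ΔT = 624·4.18·21.5 = 56079 J before reaching 0 °C.
Melting all 477 g of ice would need 477·334 = 159318 J.
That's not enough to melt it all — equilibrium is at 0 °C with ice remaining.
Mass melted = 56079/334 ≈ 167.9 g.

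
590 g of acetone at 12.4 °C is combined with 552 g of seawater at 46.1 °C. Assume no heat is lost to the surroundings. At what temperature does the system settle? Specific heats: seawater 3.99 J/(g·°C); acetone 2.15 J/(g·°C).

T_f ≈ 33.8 °C

Taking heat into each body as positive, Σ m c ΔT = 0:
552·3.99·(T − 46.1) + 590·2.15·(T − 12.4) = 0
2202.5(T − 46.1) + 1268.5(T − 12.4) = 0
(2202.5 + 1268.5) T = 2202.5·46.1 + 1268.5·12.4
T = 117264 / 3471 = 33.8 °C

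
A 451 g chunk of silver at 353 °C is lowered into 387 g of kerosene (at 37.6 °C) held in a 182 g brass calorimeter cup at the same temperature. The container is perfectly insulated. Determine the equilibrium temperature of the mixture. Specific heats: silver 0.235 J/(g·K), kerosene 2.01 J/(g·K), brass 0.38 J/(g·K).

T_f ≈ 72.7 °C

Taking heat into each body as positive, Σ m c ΔT = 0:
451*0.235*(T − 353) + 387*2.01*(T − 37.6) + 182*0.38*(T − 37.6) = 0
105.98(T − 353) + 777.87(T − 37.6) + 69.16(T − 37.6) = 0
(105.98 + 777.87 + 69.16) T = 105.98*353 + 777.87*37.6 + 69.16*37.6
T = 69261 / 953.01 = 72.7 °C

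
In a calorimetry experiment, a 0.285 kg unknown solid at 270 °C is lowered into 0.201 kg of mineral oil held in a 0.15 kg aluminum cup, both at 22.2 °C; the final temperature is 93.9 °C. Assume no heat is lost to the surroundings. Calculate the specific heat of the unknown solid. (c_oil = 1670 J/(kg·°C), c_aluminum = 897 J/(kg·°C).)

Setting the total heat transfer to zero:
0.285×c×(93.9 − 270) + 0.201×1670×(93.9 − 22.2) + 0.15×897×(93.9 − 22.2) = 0
-50.19 c = -33715
c = -33715/-50.19 ≈ 671.8 J/(kg·°C)

c ≈ 672 J/(kg·°C)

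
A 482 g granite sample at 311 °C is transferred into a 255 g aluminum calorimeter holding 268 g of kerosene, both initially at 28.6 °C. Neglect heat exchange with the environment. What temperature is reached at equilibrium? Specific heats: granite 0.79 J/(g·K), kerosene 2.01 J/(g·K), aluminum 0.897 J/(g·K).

T_f ≈ 122.3 °C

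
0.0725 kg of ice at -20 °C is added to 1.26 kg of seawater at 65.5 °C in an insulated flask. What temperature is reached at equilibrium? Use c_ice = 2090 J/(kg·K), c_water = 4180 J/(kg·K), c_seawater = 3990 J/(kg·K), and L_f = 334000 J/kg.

T_f ≈ 56.7 °C

Net heat exchanged in the isolated system is zero:
warm ice to 0 °C: 0.0725×2090×(0 − (-20)) = 3030.5; fusion: m_ice L_f = 0.0725×334000 = 24215; meltwater 0→T: 0.0725×4180×T = 303.05 T; seawater cools: 1.26×3990×(T − 65.5) = 5027.4(T − 65.5)
5330.4 T = 329295 − 27246 = 302049
T ≈ 56.66 °C (positive, so assuming full melt was valid).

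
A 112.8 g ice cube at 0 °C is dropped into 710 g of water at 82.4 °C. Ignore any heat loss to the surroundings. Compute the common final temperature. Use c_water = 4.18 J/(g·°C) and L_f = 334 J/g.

T_f ≈ 60.1 °C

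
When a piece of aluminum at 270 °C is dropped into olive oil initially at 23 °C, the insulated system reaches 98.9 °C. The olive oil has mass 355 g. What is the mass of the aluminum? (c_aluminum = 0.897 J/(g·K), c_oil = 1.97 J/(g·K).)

m ≈ 346 g

Heat gained plus heat lost sum to zero:
m×0.897×(98.9 − 270) + 355×1.97×(98.9 − 23) = 0
-153.48 m = -53081
m = -53081/-153.48 ≈ 345.9 g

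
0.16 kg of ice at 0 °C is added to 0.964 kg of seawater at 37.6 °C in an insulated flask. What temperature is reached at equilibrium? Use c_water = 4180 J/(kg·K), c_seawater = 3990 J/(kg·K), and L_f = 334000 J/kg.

T_f ≈ 20.2 °C

Let T be the final temperature. ΣQ_i = 0:
melt ice: 0.16×334000 = 53440
  warm the meltwater: 668.8 T
  seawater: 3846.4(T − 37.6)
4515.2 T = 144623 − 53440 = 91183
T ≈ 20.19 °C. Since T > 0 °C, the all-ice-melts assumption holds.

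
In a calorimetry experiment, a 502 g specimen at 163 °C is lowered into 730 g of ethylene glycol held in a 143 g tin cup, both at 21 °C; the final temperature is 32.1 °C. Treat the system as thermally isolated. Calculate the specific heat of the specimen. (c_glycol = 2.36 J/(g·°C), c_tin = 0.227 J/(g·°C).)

Conservation of energy gives ΣQ = 0:
502×c×(32.1 − 163) + 730×2.36×(32.1 − 21) + 143×0.227×(32.1 − 21) = 0
-65712 c = -19483
c = -19483/-65712 ≈ 0.2965 J/(g·°C)

c ≈ 0.296 J/(g·°C)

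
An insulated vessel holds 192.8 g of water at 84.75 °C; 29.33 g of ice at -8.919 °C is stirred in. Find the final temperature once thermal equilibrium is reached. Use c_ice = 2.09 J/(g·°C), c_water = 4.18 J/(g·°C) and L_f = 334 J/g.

T_f ≈ 62.4 °C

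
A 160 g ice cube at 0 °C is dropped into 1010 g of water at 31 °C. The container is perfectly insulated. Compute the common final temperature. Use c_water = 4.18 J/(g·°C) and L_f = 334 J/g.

T_f ≈ 15.8 °C

Sum of m c ΔT and latent-heat terms is zero:
melt ice: 160·334 = 53440
  meltwater 0→T: 160·4.18·T = 668.8 T
  water cools: 1010·4.18·(T − 31) = 4221.8(T − 31)
4890.6 T = 130876 − 53440 = 77436
T ≈ 15.83 °C — above 0 °C, consistent with complete melting.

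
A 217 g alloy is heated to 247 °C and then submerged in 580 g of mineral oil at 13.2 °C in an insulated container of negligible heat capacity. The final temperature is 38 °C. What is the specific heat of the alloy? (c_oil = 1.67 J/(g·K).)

Heat lost by the alloy = heat gained by the oil:
217·c·(247 − 38) = 580·1.67·(38 − 13.2)
45353 c = 24021  ⇒  c ≈ 0.5297 J/(g·K)

c ≈ 0.53 J/(g·K)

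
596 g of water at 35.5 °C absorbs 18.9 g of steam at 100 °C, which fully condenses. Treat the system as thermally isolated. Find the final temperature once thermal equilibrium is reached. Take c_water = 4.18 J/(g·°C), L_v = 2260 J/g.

T_f ≈ 54.1 °C

Setting the total heat transfer to zero:
condense steam: −18.9·2260 = −42714; condensate cools 100→T: 18.9·4.18·(T − 100) = 79(T − 100); original water: 2491.3(T − 35.5)
2570.3 T = 42714 + 7900.2 + 88440 = 139055
T ≈ 54.10 °C (< 100 °C, so full condensation is consistent).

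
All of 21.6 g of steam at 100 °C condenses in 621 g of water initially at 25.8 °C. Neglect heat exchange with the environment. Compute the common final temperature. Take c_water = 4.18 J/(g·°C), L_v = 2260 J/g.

Net heat exchanged in the isolated system is zero:
steam→water at 100 °C releases m L_v = 21.6×2260 = 48816
  condensed water 100 °C→T: 90.29(T − 100)
  water warms: 621×4.18×(T − 25.8) = 2595.8(T − 25.8)
2686.1 T = 48816 + 9028.8 + 66971 = 124816
T ≈ 46.47 °C (< 100 °C, so full condensation is consistent).

T_f ≈ 46.5 °C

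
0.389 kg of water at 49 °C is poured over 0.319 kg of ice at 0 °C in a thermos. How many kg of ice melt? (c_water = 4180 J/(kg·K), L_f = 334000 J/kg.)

m_melted ≈ 0.239 kg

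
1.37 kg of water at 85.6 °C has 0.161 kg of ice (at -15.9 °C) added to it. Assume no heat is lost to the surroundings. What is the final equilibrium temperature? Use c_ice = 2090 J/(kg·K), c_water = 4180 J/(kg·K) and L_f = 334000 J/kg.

T_f ≈ 67.4 °C

Let T be the final temperature. ΣQ_i = 0:
warm ice to 0 °C: 0.161·2090·(0 − (-15.9)) = 5350.2
  melt ice: 0.161·334000 = 53774
  warm the meltwater: 672.98 T
  water: 5726.6(T − 85.6)
6399.6 T = 490197 − 59124 = 431073
T ≈ 67.36 °C (positive, so assuming full melt was valid).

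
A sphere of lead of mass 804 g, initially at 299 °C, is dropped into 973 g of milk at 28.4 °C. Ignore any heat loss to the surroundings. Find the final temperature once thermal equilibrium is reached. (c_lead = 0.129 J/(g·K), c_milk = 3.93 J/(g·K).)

Heat lost by the lead equals heat gained by the milk:
804×0.129×(299 − T) = 973×3.93×(T − 28.4)
103.72(299 − T) = 3823.9(T − 28.4)
3927.6 T = 139610  ⇒  T ≈ 35.55 °C

T_f ≈ 35.5 °C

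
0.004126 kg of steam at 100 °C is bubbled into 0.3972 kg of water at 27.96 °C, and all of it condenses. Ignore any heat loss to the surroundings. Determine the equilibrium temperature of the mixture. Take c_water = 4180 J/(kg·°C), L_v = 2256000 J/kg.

Setting the total heat transfer to zero:
steam→water at 100 °C releases m L_v = 0.004126×2256000 = 9308.3
  condensed water 100 °C→T: 17.25(T − 100)
  original water: 1660.3(T − 27.96)
1677.5 T = 9308.3 + 1724.7 + 46422 = 57455
T ≈ 34.25 °C (< 100 °C, so full condensation is consistent).

T_f ≈ 34.2 °C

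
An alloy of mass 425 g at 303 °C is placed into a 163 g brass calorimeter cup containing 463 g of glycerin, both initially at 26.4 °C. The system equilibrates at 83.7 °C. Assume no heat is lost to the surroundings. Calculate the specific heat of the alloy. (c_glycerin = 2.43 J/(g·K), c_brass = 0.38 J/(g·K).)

Net heat exchanged in the isolated system is zero:
425·c·(83.7 − 303) + 463·2.43·(83.7 − 26.4) + 163·0.38·(83.7 − 26.4) = 0
-93202 c = -68017
c = -68017/-93202 ≈ 0.7298 J/(g·K)

c ≈ 0.73 J/(g·K)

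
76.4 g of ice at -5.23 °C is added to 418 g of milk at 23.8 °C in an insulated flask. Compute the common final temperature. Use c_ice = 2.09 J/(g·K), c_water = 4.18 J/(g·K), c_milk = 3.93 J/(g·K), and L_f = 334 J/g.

Energy balance with sensible and latent terms:
warm ice to 0 °C: 76.4·2.09·(0 − (-5.23)) = 835.11; latent heat to melt: 76.4·334 = 25518; meltwater 0→T: 76.4·4.18·T = 319.35 T; milk: 1642.7(T − 23.8)
1962.1 T = 39097 − 26353 = 12745
T ≈ 6.50 °C (positive, so assuming full melt was valid).

T_f ≈ 6.5 °C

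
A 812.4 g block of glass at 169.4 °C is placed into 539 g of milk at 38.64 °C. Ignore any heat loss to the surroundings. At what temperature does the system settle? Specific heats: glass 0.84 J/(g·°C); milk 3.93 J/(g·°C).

T_f ≈ 70.5 °C

Heat gained plus heat lost sum to zero:
812.4*0.84*(T − 169.4) + 539*3.93*(T − 38.64) = 0
682.42(T − 169.4) + 2118.3(T − 38.64) = 0
(682.42 + 2118.3) T = 682.42*169.4 + 2118.3*38.64
T = 197451 / 2800.7 = 70.5 °C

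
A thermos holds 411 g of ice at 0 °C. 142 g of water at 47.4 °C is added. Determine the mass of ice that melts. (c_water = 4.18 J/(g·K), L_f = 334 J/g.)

Water can give up m c ΔT = 142×4.18×47.4 = 28135 J before reaching 0 °C.
Melting all 411 g of ice would need 411×334 = 137274 J.
28135 J < 137274 J, so only part of the ice melts and the system sits at 0 °C.
Mass melted = 28135/334 ≈ 84.24 g.

m_melted ≈ 84.2 g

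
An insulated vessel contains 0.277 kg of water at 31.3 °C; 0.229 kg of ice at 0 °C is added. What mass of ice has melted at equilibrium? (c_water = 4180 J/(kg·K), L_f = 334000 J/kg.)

m_melted ≈ 0.109 kg

Heat available from the water dropping to 0 °C: 0.277×4180×31.3 = 36241 J.
To melt every bit of ice: 0.229×334000 = 76486 J.
That's not enough to melt it all — equilibrium is at 0 °C with ice remaining.
Mass melted = 36241/334000 ≈ 0.1085 kg.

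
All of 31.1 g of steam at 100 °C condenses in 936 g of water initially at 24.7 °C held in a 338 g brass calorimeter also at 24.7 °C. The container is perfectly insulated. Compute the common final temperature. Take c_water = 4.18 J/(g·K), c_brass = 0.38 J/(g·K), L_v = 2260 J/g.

T_f ≈ 43.9 °C

Taking heat into each body as positive, Σ m c ΔT = 0:
steam→water at 100 °C releases m L_v = 31.1×2260 = 70286; condensate cools 100→T: 31.1×4.18×(T − 100) = 130(T − 100); water warms: 936×4.18×(T − 24.7) = 3912.5(T − 24.7); cup: 128.44(T − 24.7)
4170.9 T = 70286 + 13000 + 99811 = 183097
T ≈ 43.90 °C, under the boiling point, so the assumption holds.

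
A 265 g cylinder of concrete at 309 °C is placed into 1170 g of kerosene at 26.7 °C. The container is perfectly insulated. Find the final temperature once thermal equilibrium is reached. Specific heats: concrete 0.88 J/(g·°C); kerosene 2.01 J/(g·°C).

T_f = Σ m_i c_i T_i / Σ m_i c_i:
T_f = (233.2·309 + 2351.7·26.7) / (233.2 + 2351.7)
    = 134849 / 2584.9 ≈ 52.17 °C

T_f ≈ 52.2 °C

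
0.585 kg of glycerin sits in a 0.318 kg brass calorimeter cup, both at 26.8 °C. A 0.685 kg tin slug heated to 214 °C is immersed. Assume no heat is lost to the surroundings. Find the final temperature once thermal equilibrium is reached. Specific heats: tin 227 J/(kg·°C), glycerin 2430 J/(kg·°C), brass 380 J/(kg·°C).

T_f ≈ 43.9 °C

Energy conservation, ΣQ = 0:
0.685*227*(T − 214) + 0.585*2430*(T − 26.8) + 0.318*380*(T − 26.8) = 0
155.5(T − 214) + 1421.5(T − 26.8) + 120.84(T − 26.8) = 0
(155.5 + 1421.5 + 120.84) T = 155.5*214 + 1421.5*26.8 + 120.84*26.8
T ≈ 43.94 °C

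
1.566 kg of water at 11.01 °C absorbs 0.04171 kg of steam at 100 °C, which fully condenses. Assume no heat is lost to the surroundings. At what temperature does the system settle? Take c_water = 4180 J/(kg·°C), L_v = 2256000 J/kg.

Net heat exchanged in the isolated system is zero:
steam→water at 100 °C releases m L_v = 0.04171·2256000 = 94098; condensed water 100 °C→T: 174.35(T − 100); original water: 6545.9(T − 11.01)
6720.2 T = 94098 + 17435 + 72070 = 183603
T ≈ 27.32 °C, under the boiling point, so the assumption holds.

T_f ≈ 27.3 °C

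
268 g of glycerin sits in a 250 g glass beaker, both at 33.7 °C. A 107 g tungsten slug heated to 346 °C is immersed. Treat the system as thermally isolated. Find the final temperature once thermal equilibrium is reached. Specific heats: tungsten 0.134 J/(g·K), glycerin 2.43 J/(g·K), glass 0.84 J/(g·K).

Heat gained plus heat lost sum to zero:
107·0.134·(T − 346) + 268·2.43·(T − 33.7) + 250·0.84·(T − 33.7) = 0
14.34(T − 346) + 651.24(T − 33.7) + 210(T − 33.7) = 0
(14.34 + 651.24 + 210) T = 14.34·346 + 651.24·33.7 + 210·33.7
T = 33985 / 875.58 = 38.8 °C

T_f ≈ 38.8 °C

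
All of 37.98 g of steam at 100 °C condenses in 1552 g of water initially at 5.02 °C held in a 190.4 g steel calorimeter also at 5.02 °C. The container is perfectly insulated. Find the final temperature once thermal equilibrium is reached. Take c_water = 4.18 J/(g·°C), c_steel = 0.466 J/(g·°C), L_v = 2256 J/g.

Net heat exchanged in the isolated system is zero:
steam→water at 100 °C releases m L_v = 37.98·2256 = 85683; condensed water 100 °C→T: 158.76(T − 100); original water: 6487.4(T − 5.02); cup: 88.73(T − 5.02)
6734.8 T = 85683 + 15876 + 33012 = 134570
T ≈ 19.98 °C (< 100 °C, so full condensation is consistent).

T_f ≈ 20.0 °C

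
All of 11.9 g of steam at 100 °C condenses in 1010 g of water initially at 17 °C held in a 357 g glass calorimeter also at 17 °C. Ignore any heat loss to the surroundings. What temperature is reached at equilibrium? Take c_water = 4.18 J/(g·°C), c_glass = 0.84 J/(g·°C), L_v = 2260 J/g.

Energy balance with sensible and latent terms:
steam→water at 100 °C releases m L_v = 11.9×2260 = 26894; condensate cools 100→T: 11.9×4.18×(T − 100) = 49.74(T − 100); water warms: 1010×4.18×(T − 17) = 4221.8(T − 17); glass cup: 357×0.84×(T − 17) = 299.88(T − 17)
4571.4 T = 26894 + 4974.2 + 76869 = 108737
T ≈ 23.79 °C — below 100 °C, confirming all the steam condensed.

T_f ≈ 23.8 °C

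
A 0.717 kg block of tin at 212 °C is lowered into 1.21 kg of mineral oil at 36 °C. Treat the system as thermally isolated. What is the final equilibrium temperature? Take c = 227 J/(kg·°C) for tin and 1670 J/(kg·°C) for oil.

T_f ≈ 49.1 °C

Net heat exchanged in the isolated system is zero:
0.717·227·(T − 212) + 1.21·1670·(T − 36) = 0
2183.5 T = 107250
T ≈ 49.12 °C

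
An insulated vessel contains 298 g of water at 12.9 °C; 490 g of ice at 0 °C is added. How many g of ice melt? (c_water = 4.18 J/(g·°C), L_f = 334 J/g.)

m_melted ≈ 48.1 g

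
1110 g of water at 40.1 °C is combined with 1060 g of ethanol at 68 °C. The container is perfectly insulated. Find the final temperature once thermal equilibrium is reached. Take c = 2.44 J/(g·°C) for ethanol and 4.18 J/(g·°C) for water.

Heat gained plus heat lost sum to zero:
1060*2.44*(T − 68) + 1110*4.18*(T − 40.1) = 0
7226.2 T = 361931
T = 361931 / 7226.2 = 50.1 °C

T_f ≈ 50.1 °C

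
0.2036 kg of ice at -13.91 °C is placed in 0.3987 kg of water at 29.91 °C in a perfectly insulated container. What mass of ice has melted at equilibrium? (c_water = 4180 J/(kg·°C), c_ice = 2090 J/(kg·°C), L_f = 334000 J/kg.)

Cooling the water to 0 °C releases 0.3987·4180·29.91 = 49847 J.
Of that, 0.2036·2090·13.91 = 5919 J goes to bring the ice to 0 °C, leaving 43928 J.
Melting all 0.2036 kg of ice would need 0.2036·334000 = 68002 J.
43928 J < 68002 J, so only part of the ice melts and the system sits at 0 °C.
m_melt = 43928 / L_f = 0.1315 kg.

m_melted ≈ 0.132 kg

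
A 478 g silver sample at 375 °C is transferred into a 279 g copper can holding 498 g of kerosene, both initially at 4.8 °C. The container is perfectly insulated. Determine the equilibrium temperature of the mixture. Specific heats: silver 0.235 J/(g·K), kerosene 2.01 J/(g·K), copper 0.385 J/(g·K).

T_f ≈ 38.9 °C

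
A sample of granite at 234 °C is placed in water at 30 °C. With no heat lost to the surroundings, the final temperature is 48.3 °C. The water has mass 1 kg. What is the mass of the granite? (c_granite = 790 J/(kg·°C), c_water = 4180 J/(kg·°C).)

m ≈ 0.521 kg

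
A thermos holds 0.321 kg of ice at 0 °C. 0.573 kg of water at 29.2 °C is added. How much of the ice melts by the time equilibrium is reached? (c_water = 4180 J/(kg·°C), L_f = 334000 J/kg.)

Heat available from the water dropping to 0 °C: 0.573·4180·29.2 = 69938 J.
To melt every bit of ice: 0.321·334000 = 107214 J.
Since 69938 < 107214 J, not all the ice melts; equilibrium is at 0 °C.
m_melt = 69938 / L_f = 0.2094 kg.

m_melted ≈ 0.209 kg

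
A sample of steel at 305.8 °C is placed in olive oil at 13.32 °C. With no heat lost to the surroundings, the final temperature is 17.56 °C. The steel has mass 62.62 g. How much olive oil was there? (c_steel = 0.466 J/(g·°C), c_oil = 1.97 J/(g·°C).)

m ≈ 1010 g

Net heat exchanged in the isolated system is zero:
62.62·0.466·(17.56 − 305.8) + m·1.97·(17.56 − 13.32) = 0
8.353 m = 8411.1
m = 8411.1/8.353 ≈ 1007 g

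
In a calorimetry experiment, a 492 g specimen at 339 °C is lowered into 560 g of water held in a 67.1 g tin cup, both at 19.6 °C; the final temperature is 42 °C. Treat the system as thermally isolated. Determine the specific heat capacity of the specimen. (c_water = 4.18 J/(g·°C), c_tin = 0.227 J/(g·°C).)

c ≈ 0.361 J/(g·°C)

Setting the total heat transfer to zero:
492×c×(42 − 339) + 560×4.18×(42 − 19.6) + 67.1×0.227×(42 − 19.6) = 0
-146124 c = -52775
c = -52775/-146124 ≈ 0.3612 J/(g·°C)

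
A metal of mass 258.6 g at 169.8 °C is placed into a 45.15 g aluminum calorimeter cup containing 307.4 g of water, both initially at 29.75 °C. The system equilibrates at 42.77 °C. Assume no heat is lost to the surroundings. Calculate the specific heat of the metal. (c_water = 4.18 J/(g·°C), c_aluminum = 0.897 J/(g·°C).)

c ≈ 0.525 J/(g·°C)

Heat gained plus heat lost sum to zero:
258.6×c×(42.77 − 169.8) + 307.4×4.18×(42.77 − 29.75) + 45.15×0.897×(42.77 − 29.75) = 0
-32850 c = -17257
c = -17257/-32850 ≈ 0.5253 J/(g·°C)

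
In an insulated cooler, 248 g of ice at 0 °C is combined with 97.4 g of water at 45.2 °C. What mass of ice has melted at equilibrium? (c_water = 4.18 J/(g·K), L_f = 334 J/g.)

m_melted ≈ 55.1 g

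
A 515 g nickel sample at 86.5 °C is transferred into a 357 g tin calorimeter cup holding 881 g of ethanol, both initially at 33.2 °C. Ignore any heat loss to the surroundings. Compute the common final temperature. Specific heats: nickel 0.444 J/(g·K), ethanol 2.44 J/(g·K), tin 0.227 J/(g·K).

T_f ≈ 38.2 °C

T_f = Σ m_i c_i T_i / Σ m_i c_i:
T_f = (228.66·86.5 + 2149.6·33.2 + 81.04·33.2) / (228.66 + 2149.6 + 81.04)
    = 93838 / 2459.3 ≈ 38.16 °C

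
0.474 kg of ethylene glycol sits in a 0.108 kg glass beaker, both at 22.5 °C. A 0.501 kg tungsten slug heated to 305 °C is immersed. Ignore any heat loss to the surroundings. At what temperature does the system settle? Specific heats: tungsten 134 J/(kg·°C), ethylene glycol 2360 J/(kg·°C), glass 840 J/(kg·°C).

T_f ≈ 37.4 °C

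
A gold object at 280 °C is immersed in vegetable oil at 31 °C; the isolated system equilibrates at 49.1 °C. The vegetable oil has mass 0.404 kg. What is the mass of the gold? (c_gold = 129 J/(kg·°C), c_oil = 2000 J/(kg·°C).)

m ≈ 0.491 kg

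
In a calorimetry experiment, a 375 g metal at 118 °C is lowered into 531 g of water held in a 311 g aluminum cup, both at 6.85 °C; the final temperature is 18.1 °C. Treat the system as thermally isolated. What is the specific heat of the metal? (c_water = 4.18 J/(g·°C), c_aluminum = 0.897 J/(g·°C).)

c ≈ 0.75 J/(g·°C)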